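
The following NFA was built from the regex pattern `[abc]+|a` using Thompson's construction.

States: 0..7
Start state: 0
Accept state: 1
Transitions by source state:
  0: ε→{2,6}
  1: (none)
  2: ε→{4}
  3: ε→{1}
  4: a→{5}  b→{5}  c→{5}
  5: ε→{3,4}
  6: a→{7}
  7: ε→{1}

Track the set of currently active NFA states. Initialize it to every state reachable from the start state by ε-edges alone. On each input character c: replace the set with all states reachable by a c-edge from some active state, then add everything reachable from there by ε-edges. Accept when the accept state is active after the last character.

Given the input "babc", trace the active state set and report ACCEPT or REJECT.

initial (ε-close {0}): {0,2,4,6}
'b' @ 1: {1,3,4,5}  ✓accept
'a' @ 2: {1,3,4,5}  ✓accept
'b' @ 3: {1,3,4,5}  ✓accept
'c' @ 4: {1,3,4,5}  ✓accept
after full input: {1,3,4,5}  (accept=1 in)

Answer: ACCEPT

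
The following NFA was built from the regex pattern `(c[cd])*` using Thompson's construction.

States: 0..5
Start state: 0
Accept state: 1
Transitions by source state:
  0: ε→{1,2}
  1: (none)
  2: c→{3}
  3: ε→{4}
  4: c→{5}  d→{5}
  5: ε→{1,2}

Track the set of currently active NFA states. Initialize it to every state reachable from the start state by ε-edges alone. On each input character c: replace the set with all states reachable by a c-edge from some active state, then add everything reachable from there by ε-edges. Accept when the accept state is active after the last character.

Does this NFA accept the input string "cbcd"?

Answer: REJECT

Steps:
initial (ε-close {0}): {0,1,2}
'c' @ 1: {3,4}
'b' @ 2: {}  — dead — no transitions
rest 'cd' ignored (set empty)
end set {} — state 1 not in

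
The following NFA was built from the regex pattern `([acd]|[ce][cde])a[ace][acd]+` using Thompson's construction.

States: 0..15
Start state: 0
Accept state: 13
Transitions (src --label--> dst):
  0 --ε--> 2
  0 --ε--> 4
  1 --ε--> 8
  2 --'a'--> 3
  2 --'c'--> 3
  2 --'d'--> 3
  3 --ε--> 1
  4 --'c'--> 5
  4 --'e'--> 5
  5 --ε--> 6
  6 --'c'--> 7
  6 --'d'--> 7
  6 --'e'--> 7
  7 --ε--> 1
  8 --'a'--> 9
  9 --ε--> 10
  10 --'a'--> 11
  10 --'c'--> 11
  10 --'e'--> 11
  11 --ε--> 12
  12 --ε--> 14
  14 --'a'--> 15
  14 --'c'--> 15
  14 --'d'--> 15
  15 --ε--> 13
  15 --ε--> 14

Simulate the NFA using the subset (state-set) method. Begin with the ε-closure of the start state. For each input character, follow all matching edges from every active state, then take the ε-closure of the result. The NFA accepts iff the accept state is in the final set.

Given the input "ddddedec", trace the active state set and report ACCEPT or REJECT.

Answer: REJECT

Steps:
S₀ = ε-closure({0}) = {0,2,4}
'd' @ 1: {1,3,8}
'd' @ 2: {}  — dead — no transitions
rest 'ddedec' ignored (set empty)
end set {} — state 13 not in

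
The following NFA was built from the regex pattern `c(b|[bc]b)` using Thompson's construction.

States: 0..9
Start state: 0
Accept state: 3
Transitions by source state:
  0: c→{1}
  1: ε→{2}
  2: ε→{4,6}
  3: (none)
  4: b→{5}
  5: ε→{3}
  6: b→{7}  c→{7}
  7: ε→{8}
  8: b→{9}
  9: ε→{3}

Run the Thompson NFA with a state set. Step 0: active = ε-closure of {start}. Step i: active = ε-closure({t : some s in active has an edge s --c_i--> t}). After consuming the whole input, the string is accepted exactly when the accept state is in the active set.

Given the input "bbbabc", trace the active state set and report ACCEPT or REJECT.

start: ε-closure({0}) = {0}
'b' @ 1: {}  — dead — no transitions
rest 'bbabc' ignored (set empty)
end set {} — state 3 not in

Answer: REJECT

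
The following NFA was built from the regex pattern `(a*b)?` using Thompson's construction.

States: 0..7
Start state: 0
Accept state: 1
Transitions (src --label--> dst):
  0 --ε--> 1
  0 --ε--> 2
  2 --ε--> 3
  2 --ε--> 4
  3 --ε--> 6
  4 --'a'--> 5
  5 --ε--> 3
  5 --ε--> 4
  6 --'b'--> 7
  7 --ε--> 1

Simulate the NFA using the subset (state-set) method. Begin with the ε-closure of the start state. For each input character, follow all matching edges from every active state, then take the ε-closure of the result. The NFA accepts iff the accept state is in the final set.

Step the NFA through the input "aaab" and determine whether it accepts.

Answer: ACCEPT

Derivation:
start: ε-closure({0}) = {0,1,2,3,4,6}
'a' @ 1: {3,4,5,6}
'a' @ 2: {3,4,5,6}
'a' @ 3: {3,4,5,6}
'b' @ 4: {1,7}  ✓accept
final: {1,7}; accept 1 in set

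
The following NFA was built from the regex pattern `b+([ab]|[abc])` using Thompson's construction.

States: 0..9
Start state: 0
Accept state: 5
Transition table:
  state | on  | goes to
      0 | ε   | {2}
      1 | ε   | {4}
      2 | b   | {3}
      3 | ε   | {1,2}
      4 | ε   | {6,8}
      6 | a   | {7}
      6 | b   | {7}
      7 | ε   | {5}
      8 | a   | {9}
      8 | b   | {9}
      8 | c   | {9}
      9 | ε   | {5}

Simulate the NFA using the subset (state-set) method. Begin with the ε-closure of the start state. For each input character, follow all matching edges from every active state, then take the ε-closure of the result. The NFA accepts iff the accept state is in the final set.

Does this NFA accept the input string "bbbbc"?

S₀ = ε-closure({0}) = {0,2}
'b' @ 1: {1,2,3,4,6,8}
'b' @ 2: {1,2,3,4,5,6,7,8,9}  (accept∈set)
'b' @ 3: {1,2,3,4,5,6,7,8,9}  (accept∈set)
'b' @ 4: {1,2,3,4,5,6,7,8,9}  (accept∈set)
'c' @ 5: {5,9}  (accept∈set)
final: {5,9}; accept 5 in set

Answer: ACCEPT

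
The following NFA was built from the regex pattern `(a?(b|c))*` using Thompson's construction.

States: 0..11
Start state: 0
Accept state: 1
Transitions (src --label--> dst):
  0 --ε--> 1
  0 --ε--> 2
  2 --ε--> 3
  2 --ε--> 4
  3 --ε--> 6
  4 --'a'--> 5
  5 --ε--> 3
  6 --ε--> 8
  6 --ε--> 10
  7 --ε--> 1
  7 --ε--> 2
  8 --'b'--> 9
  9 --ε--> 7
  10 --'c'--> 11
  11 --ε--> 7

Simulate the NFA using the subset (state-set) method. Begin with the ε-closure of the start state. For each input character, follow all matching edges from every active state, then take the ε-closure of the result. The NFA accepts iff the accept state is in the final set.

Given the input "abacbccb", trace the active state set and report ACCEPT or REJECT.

initial (ε-close {0}): {0,1,2,3,4,6,8,10}
'a' @ 1: {3,5,6,8,10}
'b' @ 2: {1,2,3,4,6,7,8,9,10}  ✓accept
'a' @ 3: {3,5,6,8,10}
'c' @ 4: {1,2,3,4,6,7,8,10,11}  ✓accept
'b' @ 5: {1,2,3,4,6,7,8,9,10}  ✓accept
'c' @ 6: {1,2,3,4,6,7,8,10,11}  ✓accept
'c' @ 7: {1,2,3,4,6,7,8,10,11}  ✓accept
'b' @ 8: {1,2,3,4,6,7,8,9,10}  ✓accept
after full input: {1,2,3,4,6,7,8,9,10}  (accept=1 in)

Answer: ACCEPT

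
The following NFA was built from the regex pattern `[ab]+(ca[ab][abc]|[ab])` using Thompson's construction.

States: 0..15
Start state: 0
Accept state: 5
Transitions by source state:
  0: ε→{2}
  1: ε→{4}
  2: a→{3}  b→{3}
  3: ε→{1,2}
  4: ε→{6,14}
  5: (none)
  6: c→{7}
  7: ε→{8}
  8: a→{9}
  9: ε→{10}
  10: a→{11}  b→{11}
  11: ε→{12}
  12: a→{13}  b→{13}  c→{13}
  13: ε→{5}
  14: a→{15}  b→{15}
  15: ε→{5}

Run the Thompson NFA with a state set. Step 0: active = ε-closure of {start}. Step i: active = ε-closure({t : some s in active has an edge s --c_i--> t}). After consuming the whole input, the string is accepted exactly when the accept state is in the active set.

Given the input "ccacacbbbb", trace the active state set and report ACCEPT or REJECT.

initial (ε-close {0}): {0,2}
'c' @ 1: {}  — dead — no transitions
rest 'cacacbbbb' ignored (set empty)
final: {}; accept 5 not in set

Answer: REJECT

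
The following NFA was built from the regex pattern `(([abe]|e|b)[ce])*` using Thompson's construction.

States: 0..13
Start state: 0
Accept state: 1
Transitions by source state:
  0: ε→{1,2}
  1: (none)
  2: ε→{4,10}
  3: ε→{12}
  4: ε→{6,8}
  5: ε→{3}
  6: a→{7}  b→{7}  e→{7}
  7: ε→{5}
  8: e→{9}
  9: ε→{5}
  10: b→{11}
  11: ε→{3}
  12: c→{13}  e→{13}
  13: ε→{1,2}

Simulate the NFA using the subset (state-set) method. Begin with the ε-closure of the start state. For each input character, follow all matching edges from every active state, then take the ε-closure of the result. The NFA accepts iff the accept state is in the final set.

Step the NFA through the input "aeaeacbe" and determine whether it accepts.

Answer: ACCEPT

Derivation:
S₀ = ε-closure({0}) = {0,1,2,4,6,8,10}
'a' @ 1: {3,5,7,12}
'e' @ 2: {1,2,4,6,8,10,13}  (accept∈set)
'a' @ 3: {3,5,7,12}
'e' @ 4: {1,2,4,6,8,10,13}  (accept∈set)
'a' @ 5: {3,5,7,12}
'c' @ 6: {1,2,4,6,8,10,13}  (accept∈set)
'b' @ 7: {3,5,7,11,12}
'e' @ 8: {1,2,4,6,8,10,13}  (accept∈set)
after full input: {1,2,4,6,8,10,13}  (accept=1 in)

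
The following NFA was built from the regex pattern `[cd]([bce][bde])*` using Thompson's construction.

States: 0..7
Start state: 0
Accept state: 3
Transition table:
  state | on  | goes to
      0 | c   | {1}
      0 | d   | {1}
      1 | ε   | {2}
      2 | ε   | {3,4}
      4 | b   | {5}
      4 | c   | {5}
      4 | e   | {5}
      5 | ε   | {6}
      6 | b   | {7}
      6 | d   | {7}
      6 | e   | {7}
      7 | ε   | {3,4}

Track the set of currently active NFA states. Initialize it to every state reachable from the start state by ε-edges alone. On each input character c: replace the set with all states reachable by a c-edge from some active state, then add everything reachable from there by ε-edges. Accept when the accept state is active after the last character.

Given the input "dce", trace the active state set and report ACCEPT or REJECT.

start: ε-closure({0}) = {0}
'd' @ 1: {1,2,3,4}  [accepting]
'c' @ 2: {5,6}
'e' @ 3: {3,4,7}  [accepting]
final: {3,4,7}; accept 3 in set

Answer: ACCEPT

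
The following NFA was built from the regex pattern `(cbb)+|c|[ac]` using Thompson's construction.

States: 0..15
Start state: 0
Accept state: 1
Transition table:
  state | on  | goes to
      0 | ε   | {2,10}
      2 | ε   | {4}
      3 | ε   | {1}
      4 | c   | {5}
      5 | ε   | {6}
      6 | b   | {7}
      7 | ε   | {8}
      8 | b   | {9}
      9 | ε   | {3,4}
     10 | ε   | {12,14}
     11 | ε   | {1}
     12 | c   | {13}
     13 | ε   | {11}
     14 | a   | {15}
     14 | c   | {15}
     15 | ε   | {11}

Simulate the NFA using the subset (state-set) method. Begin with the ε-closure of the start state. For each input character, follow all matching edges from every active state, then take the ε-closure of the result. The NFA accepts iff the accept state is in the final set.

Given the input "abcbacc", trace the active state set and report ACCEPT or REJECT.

start: ε-closure({0}) = {0,2,4,10,12,14}
'a' @ 1: {1,11,15}  (accept∈set)
'b' @ 2: {}  — dead — no transitions
rest 'cbacc' ignored (set empty)
final: {}; accept 1 not in set

Answer: REJECT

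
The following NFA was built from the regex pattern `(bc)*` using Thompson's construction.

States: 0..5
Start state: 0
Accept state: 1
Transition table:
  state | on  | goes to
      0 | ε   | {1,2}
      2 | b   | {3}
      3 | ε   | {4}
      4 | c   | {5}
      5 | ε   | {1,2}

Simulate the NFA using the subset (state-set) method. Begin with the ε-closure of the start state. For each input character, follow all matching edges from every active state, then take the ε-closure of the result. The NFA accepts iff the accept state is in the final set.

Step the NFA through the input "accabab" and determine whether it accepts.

Answer: REJECT

Steps:
start: ε-closure({0}) = {0,1,2}
'a' @ 1: {}  — state set empty
rest 'ccabab' ignored (set empty)
after full input: {}  (accept=1 not in)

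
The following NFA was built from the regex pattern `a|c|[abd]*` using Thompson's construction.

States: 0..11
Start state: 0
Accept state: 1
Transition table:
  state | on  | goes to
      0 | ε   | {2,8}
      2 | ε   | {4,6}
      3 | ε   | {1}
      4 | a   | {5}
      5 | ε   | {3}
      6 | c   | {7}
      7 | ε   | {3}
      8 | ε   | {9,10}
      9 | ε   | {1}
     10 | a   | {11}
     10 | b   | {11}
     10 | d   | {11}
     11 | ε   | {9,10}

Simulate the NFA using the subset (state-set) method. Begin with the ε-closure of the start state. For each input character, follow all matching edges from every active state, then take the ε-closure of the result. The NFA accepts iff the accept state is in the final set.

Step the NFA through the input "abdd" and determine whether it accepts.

start: ε-closure({0}) = {0,1,2,4,6,8,9,10}
'a' @ 1: {1,3,5,9,10,11}  [accepting]
'b' @ 2: {1,9,10,11}  [accepting]
'd' @ 3: {1,9,10,11}  [accepting]
'd' @ 4: {1,9,10,11}  [accepting]
end set {1,9,10,11} — state 1 in

Answer: ACCEPT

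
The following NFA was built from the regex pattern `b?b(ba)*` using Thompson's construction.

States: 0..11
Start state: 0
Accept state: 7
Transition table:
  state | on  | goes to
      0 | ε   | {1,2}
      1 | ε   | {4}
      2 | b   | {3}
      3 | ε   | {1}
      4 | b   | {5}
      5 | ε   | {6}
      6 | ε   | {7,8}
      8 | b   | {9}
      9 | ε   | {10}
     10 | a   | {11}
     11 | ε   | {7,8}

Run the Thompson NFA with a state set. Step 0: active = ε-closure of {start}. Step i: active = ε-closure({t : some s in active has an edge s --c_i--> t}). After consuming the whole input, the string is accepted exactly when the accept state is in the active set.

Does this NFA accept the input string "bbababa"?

Answer: ACCEPT

Steps:
initial (ε-close {0}): {0,1,2,4}
'b' @ 1: {1,3,4,5,6,7,8}  ✓accept
'b' @ 2: {5,6,7,8,9,10}  ✓accept
'a' @ 3: {7,8,11}  ✓accept
'b' @ 4: {9,10}
'a' @ 5: {7,8,11}  ✓accept
'b' @ 6: {9,10}
'a' @ 7: {7,8,11}  ✓accept
end set {7,8,11} — state 7 in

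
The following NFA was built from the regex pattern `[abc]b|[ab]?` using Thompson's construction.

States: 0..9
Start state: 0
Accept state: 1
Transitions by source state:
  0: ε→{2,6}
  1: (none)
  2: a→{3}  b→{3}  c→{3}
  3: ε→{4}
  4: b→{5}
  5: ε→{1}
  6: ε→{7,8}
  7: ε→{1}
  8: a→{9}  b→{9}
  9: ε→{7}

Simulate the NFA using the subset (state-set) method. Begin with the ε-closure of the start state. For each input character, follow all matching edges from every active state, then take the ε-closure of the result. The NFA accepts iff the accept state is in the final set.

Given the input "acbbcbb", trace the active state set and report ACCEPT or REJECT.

Answer: REJECT

Derivation:
S₀ = ε-closure({0}) = {0,1,2,6,7,8}
'a' @ 1: {1,3,4,7,9}  ✓accept
'c' @ 2: {}  — no active states
rest 'bbcbb' ignored (set empty)
after full input: {}  (accept=1 not in)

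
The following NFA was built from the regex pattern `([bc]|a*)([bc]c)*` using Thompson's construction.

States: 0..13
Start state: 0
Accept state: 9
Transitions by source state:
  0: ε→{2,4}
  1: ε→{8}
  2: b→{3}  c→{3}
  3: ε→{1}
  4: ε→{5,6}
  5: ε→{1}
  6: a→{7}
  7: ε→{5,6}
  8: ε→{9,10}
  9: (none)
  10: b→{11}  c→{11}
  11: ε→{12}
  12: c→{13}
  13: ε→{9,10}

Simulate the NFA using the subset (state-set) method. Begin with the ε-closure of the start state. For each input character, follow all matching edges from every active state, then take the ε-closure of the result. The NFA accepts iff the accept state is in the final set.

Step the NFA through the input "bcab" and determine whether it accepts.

S₀ = ε-closure({0}) = {0,1,2,4,5,6,8,9,10}
'b' @ 1: {1,3,8,9,10,11,12}  [accepting]
'c' @ 2: {9,10,11,12,13}  [accepting]
'a' @ 3: {}  — state set empty
rest 'b' ignored (set empty)
end set {} — state 9 not in

Answer: REJECT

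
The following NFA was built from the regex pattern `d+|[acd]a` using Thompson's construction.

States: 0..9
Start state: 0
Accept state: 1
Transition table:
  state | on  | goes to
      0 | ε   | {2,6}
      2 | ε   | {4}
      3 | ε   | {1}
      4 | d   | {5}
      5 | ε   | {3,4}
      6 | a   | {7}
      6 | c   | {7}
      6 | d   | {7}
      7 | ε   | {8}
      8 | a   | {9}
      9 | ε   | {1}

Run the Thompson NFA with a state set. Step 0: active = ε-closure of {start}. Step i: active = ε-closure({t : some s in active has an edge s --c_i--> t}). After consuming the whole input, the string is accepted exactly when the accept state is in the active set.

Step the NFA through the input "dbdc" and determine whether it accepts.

Answer: REJECT

Steps:
start: ε-closure({0}) = {0,2,4,6}
'd' @ 1: {1,3,4,5,7,8}  [accepting]
'b' @ 2: {}  — no active states
rest 'dc' ignored (set empty)
after full input: {}  (accept=1 not in)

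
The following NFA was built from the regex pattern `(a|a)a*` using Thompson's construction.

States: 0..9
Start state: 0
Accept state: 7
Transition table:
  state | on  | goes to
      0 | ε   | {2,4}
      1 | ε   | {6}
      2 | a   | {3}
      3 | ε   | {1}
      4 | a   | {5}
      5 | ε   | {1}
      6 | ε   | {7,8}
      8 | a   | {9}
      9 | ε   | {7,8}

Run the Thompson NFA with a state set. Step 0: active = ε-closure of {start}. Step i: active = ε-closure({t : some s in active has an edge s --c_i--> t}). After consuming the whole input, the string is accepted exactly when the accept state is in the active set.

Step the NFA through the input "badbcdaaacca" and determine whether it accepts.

Answer: REJECT

Derivation:
start: ε-closure({0}) = {0,2,4}
'b' @ 1: {}  — no active states
rest 'adbcdaaacca' ignored (set empty)
final: {}; accept 7 not in set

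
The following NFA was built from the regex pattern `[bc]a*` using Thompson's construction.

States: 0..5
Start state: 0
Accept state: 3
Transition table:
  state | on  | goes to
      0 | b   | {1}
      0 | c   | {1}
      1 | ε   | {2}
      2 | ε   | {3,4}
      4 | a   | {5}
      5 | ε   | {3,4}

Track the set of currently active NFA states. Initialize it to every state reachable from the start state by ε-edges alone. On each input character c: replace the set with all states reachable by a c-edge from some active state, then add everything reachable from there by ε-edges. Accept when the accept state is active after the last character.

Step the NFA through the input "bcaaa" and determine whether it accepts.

S₀ = ε-closure({0}) = {0}
'b' @ 1: {1,2,3,4}  (accept∈set)
'c' @ 2: {}  — no active states
rest 'aaa' ignored (set empty)
final: {}; accept 3 not in set

Answer: REJECT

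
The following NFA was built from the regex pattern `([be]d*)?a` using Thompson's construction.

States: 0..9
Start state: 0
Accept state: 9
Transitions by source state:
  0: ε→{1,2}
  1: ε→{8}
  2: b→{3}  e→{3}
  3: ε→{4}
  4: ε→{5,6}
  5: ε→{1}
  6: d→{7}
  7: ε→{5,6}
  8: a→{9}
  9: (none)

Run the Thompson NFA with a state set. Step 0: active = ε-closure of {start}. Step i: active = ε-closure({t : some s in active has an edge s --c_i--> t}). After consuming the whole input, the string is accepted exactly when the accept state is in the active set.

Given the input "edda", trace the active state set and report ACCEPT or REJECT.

S₀ = ε-closure({0}) = {0,1,2,8}
'e' @ 1: {1,3,4,5,6,8}
'd' @ 2: {1,5,6,7,8}
'd' @ 3: {1,5,6,7,8}
'a' @ 4: {9}  (accept∈set)
after full input: {9}  (accept=9 in)

Answer: ACCEPT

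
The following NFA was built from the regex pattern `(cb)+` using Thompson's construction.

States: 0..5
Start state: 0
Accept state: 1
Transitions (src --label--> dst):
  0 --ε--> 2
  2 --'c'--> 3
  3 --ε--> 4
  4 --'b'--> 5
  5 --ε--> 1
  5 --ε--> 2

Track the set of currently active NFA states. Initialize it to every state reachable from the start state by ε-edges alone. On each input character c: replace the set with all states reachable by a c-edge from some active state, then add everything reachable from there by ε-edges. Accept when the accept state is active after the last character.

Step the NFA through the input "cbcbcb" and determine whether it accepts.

Answer: ACCEPT

Steps:
initial (ε-close {0}): {0,2}
'c' @ 1: {3,4}
'b' @ 2: {1,2,5}  ✓accept
'c' @ 3: {3,4}
'b' @ 4: {1,2,5}  ✓accept
'c' @ 5: {3,4}
'b' @ 6: {1,2,5}  ✓accept
after full input: {1,2,5}  (accept=1 in)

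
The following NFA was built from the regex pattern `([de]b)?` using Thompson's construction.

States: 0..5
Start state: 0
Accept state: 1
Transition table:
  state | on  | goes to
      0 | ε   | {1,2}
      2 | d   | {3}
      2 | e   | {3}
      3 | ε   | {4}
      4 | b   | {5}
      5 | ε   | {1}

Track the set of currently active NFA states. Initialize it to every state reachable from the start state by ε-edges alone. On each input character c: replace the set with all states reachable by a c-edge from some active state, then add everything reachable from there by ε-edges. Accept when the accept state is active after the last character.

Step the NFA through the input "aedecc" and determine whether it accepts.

S₀ = ε-closure({0}) = {0,1,2}
'a' @ 1: {}  — state set empty
rest 'edecc' ignored (set empty)
after full input: {}  (accept=1 not in)

Answer: REJECT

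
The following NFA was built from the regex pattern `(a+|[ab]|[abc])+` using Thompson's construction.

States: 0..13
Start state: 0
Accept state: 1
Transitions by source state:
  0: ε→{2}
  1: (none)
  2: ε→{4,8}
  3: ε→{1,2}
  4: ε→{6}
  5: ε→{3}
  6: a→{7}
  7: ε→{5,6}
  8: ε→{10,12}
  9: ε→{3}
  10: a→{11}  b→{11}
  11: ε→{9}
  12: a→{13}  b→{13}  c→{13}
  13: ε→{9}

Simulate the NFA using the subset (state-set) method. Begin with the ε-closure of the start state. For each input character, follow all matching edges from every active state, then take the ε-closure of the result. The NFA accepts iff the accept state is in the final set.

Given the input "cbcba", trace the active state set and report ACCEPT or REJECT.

start: ε-closure({0}) = {0,2,4,6,8,10,12}
'c' @ 1: {1,2,3,4,6,8,9,10,12,13}  [accepting]
'b' @ 2: {1,2,3,4,6,8,9,10,11,12,13}  [accepting]
'c' @ 3: {1,2,3,4,6,8,9,10,12,13}  [accepting]
'b' @ 4: {1,2,3,4,6,8,9,10,11,12,13}  [accepting]
'a' @ 5: {1,2,3,4,5,6,7,8,9,10,11,12,13}  [accepting]
end set {1,2,3,4,5,6,7,8,9,10,11,12,13} — state 1 in

Answer: ACCEPT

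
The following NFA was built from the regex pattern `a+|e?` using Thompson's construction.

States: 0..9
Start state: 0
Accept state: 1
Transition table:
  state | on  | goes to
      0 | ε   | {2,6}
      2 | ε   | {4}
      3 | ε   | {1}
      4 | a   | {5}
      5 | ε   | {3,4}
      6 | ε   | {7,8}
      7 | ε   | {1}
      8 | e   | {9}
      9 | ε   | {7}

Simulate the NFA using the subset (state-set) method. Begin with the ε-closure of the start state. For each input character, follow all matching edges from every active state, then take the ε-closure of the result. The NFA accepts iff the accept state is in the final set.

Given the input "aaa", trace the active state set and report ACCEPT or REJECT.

Answer: ACCEPT

Steps:
initial (ε-close {0}): {0,1,2,4,6,7,8}
'a' @ 1: {1,3,4,5}  [accepting]
'a' @ 2: {1,3,4,5}  [accepting]
'a' @ 3: {1,3,4,5}  [accepting]
after full input: {1,3,4,5}  (accept=1 in)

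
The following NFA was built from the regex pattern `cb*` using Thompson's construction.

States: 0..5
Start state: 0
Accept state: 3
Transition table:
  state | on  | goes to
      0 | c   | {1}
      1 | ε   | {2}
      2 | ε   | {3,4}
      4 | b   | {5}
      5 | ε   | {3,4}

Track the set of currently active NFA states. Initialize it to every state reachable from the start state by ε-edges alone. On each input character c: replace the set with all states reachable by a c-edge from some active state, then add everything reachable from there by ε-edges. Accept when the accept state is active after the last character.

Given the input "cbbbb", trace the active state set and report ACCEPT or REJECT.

Answer: ACCEPT

Steps:
initial (ε-close {0}): {0}
'c' @ 1: {1,2,3,4}  (accept∈set)
'b' @ 2: {3,4,5}  (accept∈set)
'b' @ 3: {3,4,5}  (accept∈set)
'b' @ 4: {3,4,5}  (accept∈set)
'b' @ 5: {3,4,5}  (accept∈set)
after full input: {3,4,5}  (accept=3 in)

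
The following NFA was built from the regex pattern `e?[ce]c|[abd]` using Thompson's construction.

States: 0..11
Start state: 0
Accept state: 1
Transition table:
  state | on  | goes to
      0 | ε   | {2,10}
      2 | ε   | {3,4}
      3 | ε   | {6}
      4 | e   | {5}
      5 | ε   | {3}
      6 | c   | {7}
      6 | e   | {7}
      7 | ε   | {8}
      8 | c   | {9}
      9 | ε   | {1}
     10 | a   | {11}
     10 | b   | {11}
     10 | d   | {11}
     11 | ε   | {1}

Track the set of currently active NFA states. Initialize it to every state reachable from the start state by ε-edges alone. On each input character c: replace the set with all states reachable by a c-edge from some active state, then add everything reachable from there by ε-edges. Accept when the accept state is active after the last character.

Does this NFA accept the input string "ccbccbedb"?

Answer: REJECT

Derivation:
initial (ε-close {0}): {0,2,3,4,6,10}
'c' @ 1: {7,8}
'c' @ 2: {1,9}  ✓accept
'b' @ 3: {}  — no active states
rest 'ccbedb' ignored (set empty)
end set {} — state 1 not in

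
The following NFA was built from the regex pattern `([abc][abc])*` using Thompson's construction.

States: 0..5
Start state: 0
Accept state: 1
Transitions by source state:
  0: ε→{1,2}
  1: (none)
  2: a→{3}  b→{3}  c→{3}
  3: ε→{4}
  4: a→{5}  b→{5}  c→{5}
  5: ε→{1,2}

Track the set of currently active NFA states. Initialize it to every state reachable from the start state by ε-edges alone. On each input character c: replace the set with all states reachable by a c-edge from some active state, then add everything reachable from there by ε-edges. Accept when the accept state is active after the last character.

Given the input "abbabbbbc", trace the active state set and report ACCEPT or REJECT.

S₀ = ε-closure({0}) = {0,1,2}
'a' @ 1: {3,4}
'b' @ 2: {1,2,5}  [accepting]
'b' @ 3: {3,4}
'a' @ 4: {1,2,5}  [accepting]
'b' @ 5: {3,4}
'b' @ 6: {1,2,5}  [accepting]
'b' @ 7: {3,4}
'b' @ 8: {1,2,5}  [accepting]
'c' @ 9: {3,4}
final: {3,4}; accept 1 not in set

Answer: REJECT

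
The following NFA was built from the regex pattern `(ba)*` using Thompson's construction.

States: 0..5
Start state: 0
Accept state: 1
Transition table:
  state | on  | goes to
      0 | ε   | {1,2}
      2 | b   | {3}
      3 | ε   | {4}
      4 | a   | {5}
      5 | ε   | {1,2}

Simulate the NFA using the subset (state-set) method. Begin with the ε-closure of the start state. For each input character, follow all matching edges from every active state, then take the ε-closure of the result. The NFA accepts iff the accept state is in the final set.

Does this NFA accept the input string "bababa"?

start: ε-closure({0}) = {0,1,2}
'b' @ 1: {3,4}
'a' @ 2: {1,2,5}  (accept∈set)
'b' @ 3: {3,4}
'a' @ 4: {1,2,5}  (accept∈set)
'b' @ 5: {3,4}
'a' @ 6: {1,2,5}  (accept∈set)
end set {1,2,5} — state 1 in

Answer: ACCEPT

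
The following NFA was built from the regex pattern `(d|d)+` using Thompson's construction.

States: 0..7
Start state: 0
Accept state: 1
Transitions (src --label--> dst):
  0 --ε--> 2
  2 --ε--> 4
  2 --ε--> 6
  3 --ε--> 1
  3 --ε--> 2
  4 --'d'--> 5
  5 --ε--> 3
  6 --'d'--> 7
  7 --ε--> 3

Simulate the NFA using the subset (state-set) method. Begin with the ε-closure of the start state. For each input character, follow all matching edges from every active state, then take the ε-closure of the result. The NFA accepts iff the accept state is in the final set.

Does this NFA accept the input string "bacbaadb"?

Answer: REJECT

Steps:
initial (ε-close {0}): {0,2,4,6}
'b' @ 1: {}  — no active states
rest 'acbaadb' ignored (set empty)
final: {}; accept 1 not in set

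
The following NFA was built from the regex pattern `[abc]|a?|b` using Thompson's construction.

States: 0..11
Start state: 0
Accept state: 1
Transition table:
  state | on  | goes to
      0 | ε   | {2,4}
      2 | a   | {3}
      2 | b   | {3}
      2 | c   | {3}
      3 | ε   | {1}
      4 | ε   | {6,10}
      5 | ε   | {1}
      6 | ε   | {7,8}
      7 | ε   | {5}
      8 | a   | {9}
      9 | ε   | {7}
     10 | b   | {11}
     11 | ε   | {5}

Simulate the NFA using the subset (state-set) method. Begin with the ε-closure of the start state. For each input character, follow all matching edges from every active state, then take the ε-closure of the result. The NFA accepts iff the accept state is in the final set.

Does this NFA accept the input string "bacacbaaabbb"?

Answer: REJECT

Trace:
initial (ε-close {0}): {0,1,2,4,5,6,7,8,10}
'b' @ 1: {1,3,5,11}  ✓accept
'a' @ 2: {}  — no active states
rest 'cacbaaabbb' ignored (set empty)
after full input: {}  (accept=1 not in)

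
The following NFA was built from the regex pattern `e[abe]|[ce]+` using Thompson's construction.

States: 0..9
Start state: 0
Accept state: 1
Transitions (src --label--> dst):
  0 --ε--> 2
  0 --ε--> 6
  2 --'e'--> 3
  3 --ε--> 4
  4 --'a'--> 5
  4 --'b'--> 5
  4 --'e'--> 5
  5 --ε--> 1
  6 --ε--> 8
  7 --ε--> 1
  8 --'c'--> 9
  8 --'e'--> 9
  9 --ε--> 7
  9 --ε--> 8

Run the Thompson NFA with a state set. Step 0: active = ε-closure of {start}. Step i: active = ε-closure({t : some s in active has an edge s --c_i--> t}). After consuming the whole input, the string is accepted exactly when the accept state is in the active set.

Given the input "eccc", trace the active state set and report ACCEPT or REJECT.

start: ε-closure({0}) = {0,2,6,8}
'e' @ 1: {1,3,4,7,8,9}  [accepting]
'c' @ 2: {1,7,8,9}  [accepting]
'c' @ 3: {1,7,8,9}  [accepting]
'c' @ 4: {1,7,8,9}  [accepting]
final: {1,7,8,9}; accept 1 in set

Answer: ACCEPT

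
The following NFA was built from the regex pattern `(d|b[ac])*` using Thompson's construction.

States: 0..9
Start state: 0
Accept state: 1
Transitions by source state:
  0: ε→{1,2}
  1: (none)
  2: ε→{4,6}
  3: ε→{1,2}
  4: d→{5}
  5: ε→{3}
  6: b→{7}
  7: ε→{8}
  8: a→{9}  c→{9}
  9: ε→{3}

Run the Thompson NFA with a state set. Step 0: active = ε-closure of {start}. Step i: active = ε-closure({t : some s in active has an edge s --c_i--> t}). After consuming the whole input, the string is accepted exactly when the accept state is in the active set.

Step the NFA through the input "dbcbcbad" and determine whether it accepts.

Answer: ACCEPT

Derivation:
start: ε-closure({0}) = {0,1,2,4,6}
'd' @ 1: {1,2,3,4,5,6}  [accepting]
'b' @ 2: {7,8}
'c' @ 3: {1,2,3,4,6,9}  [accepting]
'b' @ 4: {7,8}
'c' @ 5: {1,2,3,4,6,9}  [accepting]
'b' @ 6: {7,8}
'a' @ 7: {1,2,3,4,6,9}  [accepting]
'd' @ 8: {1,2,3,4,5,6}  [accepting]
after full input: {1,2,3,4,5,6}  (accept=1 in)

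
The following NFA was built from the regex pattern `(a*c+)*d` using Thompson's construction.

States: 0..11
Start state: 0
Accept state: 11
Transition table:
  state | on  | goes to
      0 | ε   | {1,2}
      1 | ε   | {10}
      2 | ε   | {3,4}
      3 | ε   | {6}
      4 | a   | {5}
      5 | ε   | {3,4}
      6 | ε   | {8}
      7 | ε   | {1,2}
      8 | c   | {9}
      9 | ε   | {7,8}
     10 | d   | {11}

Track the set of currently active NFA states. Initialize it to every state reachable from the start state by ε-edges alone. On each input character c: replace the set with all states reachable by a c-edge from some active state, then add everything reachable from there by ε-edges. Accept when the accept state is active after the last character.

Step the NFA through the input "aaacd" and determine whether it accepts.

S₀ = ε-closure({0}) = {0,1,2,3,4,6,8,10}
'a' @ 1: {3,4,5,6,8}
'a' @ 2: {3,4,5,6,8}
'a' @ 3: {3,4,5,6,8}
'c' @ 4: {1,2,3,4,6,7,8,9,10}
'd' @ 5: {11}  (accept∈set)
final: {11}; accept 11 in set

Answer: ACCEPT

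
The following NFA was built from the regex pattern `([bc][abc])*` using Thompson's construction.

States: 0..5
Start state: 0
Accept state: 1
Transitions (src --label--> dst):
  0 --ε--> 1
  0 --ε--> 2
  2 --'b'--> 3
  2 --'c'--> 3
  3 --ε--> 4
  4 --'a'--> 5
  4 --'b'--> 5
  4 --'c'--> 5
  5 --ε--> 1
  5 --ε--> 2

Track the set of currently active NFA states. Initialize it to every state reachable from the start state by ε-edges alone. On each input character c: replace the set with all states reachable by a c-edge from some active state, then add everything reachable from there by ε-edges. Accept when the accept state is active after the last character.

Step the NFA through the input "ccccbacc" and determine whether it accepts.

S₀ = ε-closure({0}) = {0,1,2}
'c' @ 1: {3,4}
'c' @ 2: {1,2,5}  [accepting]
'c' @ 3: {3,4}
'c' @ 4: {1,2,5}  [accepting]
'b' @ 5: {3,4}
'a' @ 6: {1,2,5}  [accepting]
'c' @ 7: {3,4}
'c' @ 8: {1,2,5}  [accepting]
after full input: {1,2,5}  (accept=1 in)

Answer: ACCEPT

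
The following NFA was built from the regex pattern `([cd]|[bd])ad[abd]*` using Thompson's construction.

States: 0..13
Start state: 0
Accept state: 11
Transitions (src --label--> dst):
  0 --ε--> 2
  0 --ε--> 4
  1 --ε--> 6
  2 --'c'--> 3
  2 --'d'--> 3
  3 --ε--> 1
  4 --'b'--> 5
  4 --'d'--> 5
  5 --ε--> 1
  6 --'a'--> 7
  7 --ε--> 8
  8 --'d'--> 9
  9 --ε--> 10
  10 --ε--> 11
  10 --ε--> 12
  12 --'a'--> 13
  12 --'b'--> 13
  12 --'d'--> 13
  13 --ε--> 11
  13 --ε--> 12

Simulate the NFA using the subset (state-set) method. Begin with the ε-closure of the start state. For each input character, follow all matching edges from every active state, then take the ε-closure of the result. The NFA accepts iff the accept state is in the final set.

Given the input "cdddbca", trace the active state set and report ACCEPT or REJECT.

initial (ε-close {0}): {0,2,4}
'c' @ 1: {1,3,6}
'd' @ 2: {}  — state set empty
rest 'ddbca' ignored (set empty)
final: {}; accept 11 not in set

Answer: REJECT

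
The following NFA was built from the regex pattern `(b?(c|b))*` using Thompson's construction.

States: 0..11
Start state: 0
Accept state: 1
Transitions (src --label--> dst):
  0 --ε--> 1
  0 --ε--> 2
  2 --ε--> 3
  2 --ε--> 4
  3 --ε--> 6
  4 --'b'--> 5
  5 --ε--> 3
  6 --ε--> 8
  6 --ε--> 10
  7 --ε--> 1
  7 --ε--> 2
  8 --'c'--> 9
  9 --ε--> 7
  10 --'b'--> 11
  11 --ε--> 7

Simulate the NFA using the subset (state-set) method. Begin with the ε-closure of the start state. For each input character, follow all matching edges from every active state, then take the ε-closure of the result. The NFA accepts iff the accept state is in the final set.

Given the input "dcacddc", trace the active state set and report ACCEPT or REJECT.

Answer: REJECT

Derivation:
S₀ = ε-closure({0}) = {0,1,2,3,4,6,8,10}
'd' @ 1: {}  — state set empty
rest 'cacddc' ignored (set empty)
after full input: {}  (accept=1 not in)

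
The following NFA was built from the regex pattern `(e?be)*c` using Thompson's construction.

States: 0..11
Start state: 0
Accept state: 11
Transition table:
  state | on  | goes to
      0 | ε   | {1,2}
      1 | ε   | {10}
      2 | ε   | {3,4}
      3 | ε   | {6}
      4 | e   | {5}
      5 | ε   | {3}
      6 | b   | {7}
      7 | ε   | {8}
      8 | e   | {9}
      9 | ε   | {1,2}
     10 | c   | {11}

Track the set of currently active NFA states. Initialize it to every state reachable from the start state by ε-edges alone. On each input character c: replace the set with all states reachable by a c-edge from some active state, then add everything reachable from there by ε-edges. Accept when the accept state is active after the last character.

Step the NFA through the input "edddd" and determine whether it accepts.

Answer: REJECT

Steps:
S₀ = ε-closure({0}) = {0,1,2,3,4,6,10}
'e' @ 1: {3,5,6}
'd' @ 2: {}  — dead — no transitions
rest 'ddd' ignored (set empty)
end set {} — state 11 not in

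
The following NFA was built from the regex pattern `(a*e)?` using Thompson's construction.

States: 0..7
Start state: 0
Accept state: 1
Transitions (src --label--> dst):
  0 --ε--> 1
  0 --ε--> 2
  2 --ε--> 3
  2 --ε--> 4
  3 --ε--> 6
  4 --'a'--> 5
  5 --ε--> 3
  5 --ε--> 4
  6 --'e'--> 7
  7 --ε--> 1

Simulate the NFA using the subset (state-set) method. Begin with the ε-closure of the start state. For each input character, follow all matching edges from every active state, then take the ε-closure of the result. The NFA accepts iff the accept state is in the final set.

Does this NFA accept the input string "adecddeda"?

Answer: REJECT

Trace:
start: ε-closure({0}) = {0,1,2,3,4,6}
'a' @ 1: {3,4,5,6}
'd' @ 2: {}  — dead — no transitions
rest 'ecddeda' ignored (set empty)
end set {} — state 1 not in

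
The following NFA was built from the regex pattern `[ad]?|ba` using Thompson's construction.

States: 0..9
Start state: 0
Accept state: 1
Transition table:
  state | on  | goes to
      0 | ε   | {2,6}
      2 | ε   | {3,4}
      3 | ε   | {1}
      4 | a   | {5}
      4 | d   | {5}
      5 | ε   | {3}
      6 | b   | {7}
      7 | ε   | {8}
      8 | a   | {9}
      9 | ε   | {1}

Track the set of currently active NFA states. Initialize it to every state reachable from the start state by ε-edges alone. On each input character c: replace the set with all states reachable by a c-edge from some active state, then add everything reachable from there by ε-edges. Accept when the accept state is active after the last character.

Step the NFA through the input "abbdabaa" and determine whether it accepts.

S₀ = ε-closure({0}) = {0,1,2,3,4,6}
'a' @ 1: {1,3,5}  [accepting]
'b' @ 2: {}  — no active states
rest 'bdabaa' ignored (set empty)
end set {} — state 1 not in

Answer: REJECT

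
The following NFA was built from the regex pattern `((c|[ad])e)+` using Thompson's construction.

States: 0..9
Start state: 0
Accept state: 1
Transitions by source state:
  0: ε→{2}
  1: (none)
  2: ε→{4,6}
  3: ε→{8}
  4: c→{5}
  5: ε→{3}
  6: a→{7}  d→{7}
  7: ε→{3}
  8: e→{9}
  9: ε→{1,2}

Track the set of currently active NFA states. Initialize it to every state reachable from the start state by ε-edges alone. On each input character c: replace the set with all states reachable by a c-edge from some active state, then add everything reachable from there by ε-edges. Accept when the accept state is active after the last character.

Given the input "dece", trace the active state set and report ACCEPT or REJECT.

initial (ε-close {0}): {0,2,4,6}
'd' @ 1: {3,7,8}
'e' @ 2: {1,2,4,6,9}  (accept∈set)
'c' @ 3: {3,5,8}
'e' @ 4: {1,2,4,6,9}  (accept∈set)
end set {1,2,4,6,9} — state 1 in

Answer: ACCEPT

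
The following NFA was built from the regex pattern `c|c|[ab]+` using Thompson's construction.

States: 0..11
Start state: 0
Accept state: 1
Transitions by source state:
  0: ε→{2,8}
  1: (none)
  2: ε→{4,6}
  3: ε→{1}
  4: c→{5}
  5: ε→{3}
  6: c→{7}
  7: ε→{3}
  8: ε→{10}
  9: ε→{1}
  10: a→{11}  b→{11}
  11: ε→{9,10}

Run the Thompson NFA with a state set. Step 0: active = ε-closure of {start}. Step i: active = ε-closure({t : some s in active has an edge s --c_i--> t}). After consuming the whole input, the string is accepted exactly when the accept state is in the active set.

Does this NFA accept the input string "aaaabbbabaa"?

Answer: ACCEPT

Steps:
S₀ = ε-closure({0}) = {0,2,4,6,8,10}
'a' @ 1: {1,9,10,11}  ✓accept
'a' @ 2: {1,9,10,11}  ✓accept
'a' @ 3: {1,9,10,11}  ✓accept
'a' @ 4: {1,9,10,11}  ✓accept
'b' @ 5: {1,9,10,11}  ✓accept
'b' @ 6: {1,9,10,11}  ✓accept
'b' @ 7: {1,9,10,11}  ✓accept
'a' @ 8: {1,9,10,11}  ✓accept
'b' @ 9: {1,9,10,11}  ✓accept
'a' @ 10: {1,9,10,11}  ✓accept
'a' @ 11: {1,9,10,11}  ✓accept
end set {1,9,10,11} — state 1 in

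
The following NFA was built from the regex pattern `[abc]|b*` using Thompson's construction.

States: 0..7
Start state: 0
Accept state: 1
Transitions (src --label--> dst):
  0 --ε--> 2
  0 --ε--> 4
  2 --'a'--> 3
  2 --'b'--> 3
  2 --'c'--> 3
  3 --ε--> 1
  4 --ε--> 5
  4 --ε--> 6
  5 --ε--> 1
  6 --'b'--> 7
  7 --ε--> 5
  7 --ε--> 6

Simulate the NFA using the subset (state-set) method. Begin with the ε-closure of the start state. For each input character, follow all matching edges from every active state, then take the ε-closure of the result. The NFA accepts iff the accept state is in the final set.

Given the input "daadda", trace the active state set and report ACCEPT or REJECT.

Answer: REJECT

Derivation:
initial (ε-close {0}): {0,1,2,4,5,6}
'd' @ 1: {}  — state set empty
rest 'aadda' ignored (set empty)
end set {} — state 1 not in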